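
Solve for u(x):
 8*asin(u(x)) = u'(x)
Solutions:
 Integral(1/asin(_y), (_y, u(x))) = C1 + 8*x


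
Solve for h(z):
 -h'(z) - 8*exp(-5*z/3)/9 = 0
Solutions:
 h(z) = C1 + 8*exp(-5*z/3)/15


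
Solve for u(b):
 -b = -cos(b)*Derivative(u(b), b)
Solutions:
 u(b) = C1 + Integral(b/cos(b), b)


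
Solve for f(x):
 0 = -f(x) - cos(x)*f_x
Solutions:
 f(x) = C1*sqrt(sin(x) - 1)/sqrt(sin(x) + 1)


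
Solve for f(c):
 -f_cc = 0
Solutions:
 f(c) = C1 + C2*c


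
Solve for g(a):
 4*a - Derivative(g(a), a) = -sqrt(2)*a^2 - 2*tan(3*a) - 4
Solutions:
 g(a) = C1 + sqrt(2)*a^3/3 + 2*a^2 + 4*a - 2*log(cos(3*a))/3


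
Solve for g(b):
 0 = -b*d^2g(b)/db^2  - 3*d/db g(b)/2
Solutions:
 g(b) = C1 + C2/sqrt(b)


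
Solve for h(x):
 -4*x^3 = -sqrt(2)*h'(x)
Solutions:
 h(x) = C1 + sqrt(2)*x^4/2


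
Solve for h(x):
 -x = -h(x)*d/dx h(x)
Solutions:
 h(x) = -sqrt(C1 + x^2)
 h(x) = sqrt(C1 + x^2)


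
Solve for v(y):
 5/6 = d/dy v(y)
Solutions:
 v(y) = C1 + 5*y/6


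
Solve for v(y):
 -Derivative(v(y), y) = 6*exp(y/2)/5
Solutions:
 v(y) = C1 - 12*exp(y/2)/5


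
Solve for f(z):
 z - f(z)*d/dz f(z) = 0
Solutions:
 f(z) = -sqrt(C1 + z^2)
 f(z) = sqrt(C1 + z^2)


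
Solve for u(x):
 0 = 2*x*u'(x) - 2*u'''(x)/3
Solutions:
 u(x) = C1 + Integral(C2*airyai(3^(1/3)*x) + C3*airybi(3^(1/3)*x), x)


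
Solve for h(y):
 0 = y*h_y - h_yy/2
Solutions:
 h(y) = C1 + C2*erfi(y)


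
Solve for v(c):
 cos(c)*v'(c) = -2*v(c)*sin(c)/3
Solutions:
 v(c) = C1*cos(c)^(2/3)


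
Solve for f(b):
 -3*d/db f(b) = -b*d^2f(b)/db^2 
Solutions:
 f(b) = C1 + C2*b^4


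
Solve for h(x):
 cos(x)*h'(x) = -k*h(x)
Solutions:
 h(x) = C1*exp(k*(log(sin(x) - 1) - log(sin(x) + 1))/2)


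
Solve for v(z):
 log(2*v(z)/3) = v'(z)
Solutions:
 -Integral(1/(log(_y) - log(3) + log(2)), (_y, v(z))) = C1 - z


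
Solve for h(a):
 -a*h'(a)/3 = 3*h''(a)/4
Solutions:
 h(a) = C1 + C2*erf(sqrt(2)*a/3)


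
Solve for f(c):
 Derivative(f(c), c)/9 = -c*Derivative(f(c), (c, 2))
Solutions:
 f(c) = C1 + C2*c^(8/9)


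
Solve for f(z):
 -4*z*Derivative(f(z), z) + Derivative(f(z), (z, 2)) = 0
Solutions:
 f(z) = C1 + C2*erfi(sqrt(2)*z)


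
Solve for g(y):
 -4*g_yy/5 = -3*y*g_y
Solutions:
 g(y) = C1 + C2*erfi(sqrt(30)*y/4)


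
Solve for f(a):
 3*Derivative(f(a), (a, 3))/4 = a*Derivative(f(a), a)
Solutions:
 f(a) = C1 + Integral(C2*airyai(6^(2/3)*a/3) + C3*airybi(6^(2/3)*a/3), a)


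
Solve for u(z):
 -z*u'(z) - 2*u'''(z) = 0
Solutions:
 u(z) = C1 + Integral(C2*airyai(-2^(2/3)*z/2) + C3*airybi(-2^(2/3)*z/2), z)


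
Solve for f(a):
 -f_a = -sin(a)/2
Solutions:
 f(a) = C1 - cos(a)/2


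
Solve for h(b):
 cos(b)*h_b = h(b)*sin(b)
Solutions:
 h(b) = C1/cos(b)


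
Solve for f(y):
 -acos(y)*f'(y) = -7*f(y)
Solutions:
 f(y) = C1*exp(7*Integral(1/acos(y), y))


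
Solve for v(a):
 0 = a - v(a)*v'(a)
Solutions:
 v(a) = -sqrt(C1 + a^2)
 v(a) = sqrt(C1 + a^2)


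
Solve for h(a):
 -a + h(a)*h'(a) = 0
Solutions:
 h(a) = -sqrt(C1 + a^2)
 h(a) = sqrt(C1 + a^2)


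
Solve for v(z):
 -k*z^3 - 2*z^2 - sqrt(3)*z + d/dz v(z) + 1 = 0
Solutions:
 v(z) = C1 + k*z^4/4 + 2*z^3/3 + sqrt(3)*z^2/2 - z


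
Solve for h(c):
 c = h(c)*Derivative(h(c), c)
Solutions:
 h(c) = -sqrt(C1 + c^2)
 h(c) = sqrt(C1 + c^2)


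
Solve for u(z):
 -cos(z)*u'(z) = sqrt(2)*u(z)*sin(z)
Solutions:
 u(z) = C1*cos(z)^(sqrt(2))


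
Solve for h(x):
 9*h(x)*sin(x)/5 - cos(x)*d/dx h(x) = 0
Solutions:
 h(x) = C1/cos(x)^(9/5)


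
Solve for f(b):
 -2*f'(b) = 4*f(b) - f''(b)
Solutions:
 f(b) = C1*exp(b*(1 - sqrt(5))) + C2*exp(b*(1 + sqrt(5)))


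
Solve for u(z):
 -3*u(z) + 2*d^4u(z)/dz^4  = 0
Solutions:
 u(z) = C1*exp(-2^(3/4)*3^(1/4)*z/2) + C2*exp(2^(3/4)*3^(1/4)*z/2) + C3*sin(2^(3/4)*3^(1/4)*z/2) + C4*cos(2^(3/4)*3^(1/4)*z/2)


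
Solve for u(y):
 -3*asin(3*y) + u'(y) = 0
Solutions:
 u(y) = C1 + 3*y*asin(3*y) + sqrt(1 - 9*y^2)


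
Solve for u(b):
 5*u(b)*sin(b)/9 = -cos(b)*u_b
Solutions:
 u(b) = C1*cos(b)^(5/9)


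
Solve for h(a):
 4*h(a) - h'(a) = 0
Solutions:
 h(a) = C1*exp(4*a)


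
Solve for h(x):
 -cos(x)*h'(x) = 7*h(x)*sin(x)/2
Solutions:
 h(x) = C1*cos(x)^(7/2)


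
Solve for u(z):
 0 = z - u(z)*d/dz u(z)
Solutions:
 u(z) = -sqrt(C1 + z^2)
 u(z) = sqrt(C1 + z^2)


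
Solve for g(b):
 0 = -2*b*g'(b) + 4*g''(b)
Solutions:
 g(b) = C1 + C2*erfi(b/2)


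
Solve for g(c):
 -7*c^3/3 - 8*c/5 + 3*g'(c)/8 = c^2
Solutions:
 g(c) = C1 + 14*c^4/9 + 8*c^3/9 + 32*c^2/15


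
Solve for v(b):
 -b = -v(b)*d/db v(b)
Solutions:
 v(b) = -sqrt(C1 + b^2)
 v(b) = sqrt(C1 + b^2)


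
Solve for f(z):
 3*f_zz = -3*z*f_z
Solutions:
 f(z) = C1 + C2*erf(sqrt(2)*z/2)


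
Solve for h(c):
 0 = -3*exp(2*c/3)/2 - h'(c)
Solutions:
 h(c) = C1 - 9*exp(2*c/3)/4


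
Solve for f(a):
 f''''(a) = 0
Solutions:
 f(a) = C1 + C2*a + C3*a^2 + C4*a^3


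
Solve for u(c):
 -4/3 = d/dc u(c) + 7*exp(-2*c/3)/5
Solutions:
 u(c) = C1 - 4*c/3 + 21*exp(-2*c/3)/10


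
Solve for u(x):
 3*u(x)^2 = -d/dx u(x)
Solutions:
 u(x) = 1/(C1 + 3*x)


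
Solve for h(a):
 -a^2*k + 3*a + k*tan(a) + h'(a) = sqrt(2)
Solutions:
 h(a) = C1 + a^3*k/3 - 3*a^2/2 + sqrt(2)*a + k*log(cos(a))


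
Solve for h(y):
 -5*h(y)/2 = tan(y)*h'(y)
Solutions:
 h(y) = C1/sin(y)^(5/2)


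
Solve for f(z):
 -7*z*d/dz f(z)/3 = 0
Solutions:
 f(z) = C1


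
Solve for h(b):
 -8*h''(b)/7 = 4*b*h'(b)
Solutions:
 h(b) = C1 + C2*erf(sqrt(7)*b/2)


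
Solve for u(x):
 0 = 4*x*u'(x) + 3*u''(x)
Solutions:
 u(x) = C1 + C2*erf(sqrt(6)*x/3)


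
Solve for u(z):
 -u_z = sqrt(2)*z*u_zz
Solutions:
 u(z) = C1 + C2*z^(1 - sqrt(2)/2)


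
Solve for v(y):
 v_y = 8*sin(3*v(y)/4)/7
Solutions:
 -8*y/7 + 2*log(cos(3*v(y)/4) - 1)/3 - 2*log(cos(3*v(y)/4) + 1)/3 = C1


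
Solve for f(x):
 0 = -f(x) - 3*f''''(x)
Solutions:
 f(x) = (C1*sin(sqrt(2)*3^(3/4)*x/6) + C2*cos(sqrt(2)*3^(3/4)*x/6))*exp(-sqrt(2)*3^(3/4)*x/6) + (C3*sin(sqrt(2)*3^(3/4)*x/6) + C4*cos(sqrt(2)*3^(3/4)*x/6))*exp(sqrt(2)*3^(3/4)*x/6)


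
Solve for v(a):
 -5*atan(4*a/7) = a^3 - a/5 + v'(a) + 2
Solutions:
 v(a) = C1 - a^4/4 + a^2/10 - 5*a*atan(4*a/7) - 2*a + 35*log(16*a^2 + 49)/8


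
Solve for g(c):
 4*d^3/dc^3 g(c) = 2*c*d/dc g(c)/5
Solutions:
 g(c) = C1 + Integral(C2*airyai(10^(2/3)*c/10) + C3*airybi(10^(2/3)*c/10), c)


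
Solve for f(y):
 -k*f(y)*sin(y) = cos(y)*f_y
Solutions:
 f(y) = C1*exp(k*log(cos(y)))


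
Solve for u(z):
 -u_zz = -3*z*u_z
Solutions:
 u(z) = C1 + C2*erfi(sqrt(6)*z/2)


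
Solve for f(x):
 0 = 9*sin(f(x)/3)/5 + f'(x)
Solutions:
 9*x/5 + 3*log(cos(f(x)/3) - 1)/2 - 3*log(cos(f(x)/3) + 1)/2 = C1


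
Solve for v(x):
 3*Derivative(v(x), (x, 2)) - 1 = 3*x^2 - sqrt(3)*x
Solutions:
 v(x) = C1 + C2*x + x^4/12 - sqrt(3)*x^3/18 + x^2/6


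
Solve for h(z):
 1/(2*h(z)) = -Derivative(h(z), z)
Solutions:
 h(z) = -sqrt(C1 - z)
 h(z) = sqrt(C1 - z)


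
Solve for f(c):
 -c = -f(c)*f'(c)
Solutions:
 f(c) = -sqrt(C1 + c^2)
 f(c) = sqrt(C1 + c^2)


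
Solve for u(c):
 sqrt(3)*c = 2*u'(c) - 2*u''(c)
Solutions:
 u(c) = C1 + C2*exp(c) + sqrt(3)*c^2/4 + sqrt(3)*c/2


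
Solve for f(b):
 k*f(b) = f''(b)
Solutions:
 f(b) = C1*exp(-b*sqrt(k)) + C2*exp(b*sqrt(k))


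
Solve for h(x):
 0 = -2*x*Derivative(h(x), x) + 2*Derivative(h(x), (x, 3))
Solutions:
 h(x) = C1 + Integral(C2*airyai(x) + C3*airybi(x), x)


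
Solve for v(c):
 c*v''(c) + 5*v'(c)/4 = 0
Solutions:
 v(c) = C1 + C2/c^(1/4)


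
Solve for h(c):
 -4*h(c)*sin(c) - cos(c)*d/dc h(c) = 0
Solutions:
 h(c) = C1*cos(c)^4


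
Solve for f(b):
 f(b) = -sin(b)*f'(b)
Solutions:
 f(b) = C1*sqrt(cos(b) + 1)/sqrt(cos(b) - 1)


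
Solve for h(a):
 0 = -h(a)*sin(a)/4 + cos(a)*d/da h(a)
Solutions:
 h(a) = C1/cos(a)^(1/4)


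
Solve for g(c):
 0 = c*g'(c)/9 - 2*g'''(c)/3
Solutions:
 g(c) = C1 + Integral(C2*airyai(6^(2/3)*c/6) + C3*airybi(6^(2/3)*c/6), c)


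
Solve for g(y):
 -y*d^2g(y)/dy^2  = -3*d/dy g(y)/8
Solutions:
 g(y) = C1 + C2*y^(11/8)


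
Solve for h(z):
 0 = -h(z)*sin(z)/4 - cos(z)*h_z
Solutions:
 h(z) = C1*cos(z)^(1/4)


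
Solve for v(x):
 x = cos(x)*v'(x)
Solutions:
 v(x) = C1 + Integral(x/cos(x), x)


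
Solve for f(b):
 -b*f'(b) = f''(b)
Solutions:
 f(b) = C1 + C2*erf(sqrt(2)*b/2)


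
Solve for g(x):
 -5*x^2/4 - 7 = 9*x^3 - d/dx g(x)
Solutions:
 g(x) = C1 + 9*x^4/4 + 5*x^3/12 + 7*x


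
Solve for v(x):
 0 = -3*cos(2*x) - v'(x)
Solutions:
 v(x) = C1 - 3*sin(2*x)/2


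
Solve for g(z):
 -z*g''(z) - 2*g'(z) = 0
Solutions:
 g(z) = C1 + C2/z


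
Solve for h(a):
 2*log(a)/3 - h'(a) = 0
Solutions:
 h(a) = C1 + 2*a*log(a)/3 - 2*a/3


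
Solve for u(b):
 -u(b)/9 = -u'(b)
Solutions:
 u(b) = C1*exp(b/9)


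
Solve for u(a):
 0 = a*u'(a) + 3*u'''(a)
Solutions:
 u(a) = C1 + Integral(C2*airyai(-3^(2/3)*a/3) + C3*airybi(-3^(2/3)*a/3), a)


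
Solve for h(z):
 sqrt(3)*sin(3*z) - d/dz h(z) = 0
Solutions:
 h(z) = C1 - sqrt(3)*cos(3*z)/3


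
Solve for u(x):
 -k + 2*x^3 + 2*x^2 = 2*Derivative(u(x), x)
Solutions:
 u(x) = C1 - k*x/2 + x^4/4 + x^3/3


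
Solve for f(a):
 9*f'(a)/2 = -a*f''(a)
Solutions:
 f(a) = C1 + C2/a^(7/2)


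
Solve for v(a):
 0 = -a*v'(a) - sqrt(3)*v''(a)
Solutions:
 v(a) = C1 + C2*erf(sqrt(2)*3^(3/4)*a/6)


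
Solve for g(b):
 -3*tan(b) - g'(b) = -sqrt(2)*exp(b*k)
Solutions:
 g(b) = C1 + sqrt(2)*Piecewise((exp(b*k)/k, Ne(k, 0)), (b, True)) + 3*log(cos(b))


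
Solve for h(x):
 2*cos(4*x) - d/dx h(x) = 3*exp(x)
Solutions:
 h(x) = C1 - 3*exp(x) + sin(4*x)/2


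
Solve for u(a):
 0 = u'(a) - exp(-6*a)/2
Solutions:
 u(a) = C1 - exp(-6*a)/12


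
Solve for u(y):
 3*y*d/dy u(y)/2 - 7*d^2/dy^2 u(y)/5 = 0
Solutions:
 u(y) = C1 + C2*erfi(sqrt(105)*y/14)


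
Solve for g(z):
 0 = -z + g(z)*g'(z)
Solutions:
 g(z) = -sqrt(C1 + z^2)
 g(z) = sqrt(C1 + z^2)


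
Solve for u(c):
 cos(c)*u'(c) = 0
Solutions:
 u(c) = C1


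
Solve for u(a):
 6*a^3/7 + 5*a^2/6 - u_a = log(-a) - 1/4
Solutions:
 u(a) = C1 + 3*a^4/14 + 5*a^3/18 - a*log(-a) + 5*a/4


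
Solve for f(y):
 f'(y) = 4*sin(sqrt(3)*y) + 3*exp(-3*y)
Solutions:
 f(y) = C1 - 4*sqrt(3)*cos(sqrt(3)*y)/3 - exp(-3*y)


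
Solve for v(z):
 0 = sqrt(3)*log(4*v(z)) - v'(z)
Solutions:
 -sqrt(3)*Integral(1/(log(_y) + 2*log(2)), (_y, v(z)))/3 = C1 - z


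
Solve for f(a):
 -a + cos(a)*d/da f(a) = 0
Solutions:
 f(a) = C1 + Integral(a/cos(a), a)


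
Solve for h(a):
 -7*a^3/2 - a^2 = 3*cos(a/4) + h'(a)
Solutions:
 h(a) = C1 - 7*a^4/8 - a^3/3 - 12*sin(a/4)


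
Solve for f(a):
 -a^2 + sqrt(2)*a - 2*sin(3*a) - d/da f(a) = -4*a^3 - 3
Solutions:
 f(a) = C1 + a^4 - a^3/3 + sqrt(2)*a^2/2 + 3*a + 2*cos(3*a)/3


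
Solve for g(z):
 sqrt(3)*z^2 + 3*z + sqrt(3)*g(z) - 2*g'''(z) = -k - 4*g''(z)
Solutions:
 g(z) = C1*exp(z*(-2^(1/3)*(32 + 27*sqrt(3) + sqrt(-1024 + (32 + 27*sqrt(3))^2))^(1/3) - 8*2^(2/3)/(32 + 27*sqrt(3) + sqrt(-1024 + (32 + 27*sqrt(3))^2))^(1/3) + 8)/12)*sin(2^(1/3)*sqrt(3)*z*(-(32 + 27*sqrt(3) + sqrt(-1024 + (32 + 27*sqrt(3))^2))^(1/3) + 8*2^(1/3)/(32 + 27*sqrt(3) + sqrt(-1024 + (32 + 27*sqrt(3))^2))^(1/3))/12) + C2*exp(z*(-2^(1/3)*(32 + 27*sqrt(3) + sqrt(-1024 + (32 + 27*sqrt(3))^2))^(1/3) - 8*2^(2/3)/(32 + 27*sqrt(3) + sqrt(-1024 + (32 + 27*sqrt(3))^2))^(1/3) + 8)/12)*cos(2^(1/3)*sqrt(3)*z*(-(32 + 27*sqrt(3) + sqrt(-1024 + (32 + 27*sqrt(3))^2))^(1/3) + 8*2^(1/3)/(32 + 27*sqrt(3) + sqrt(-1024 + (32 + 27*sqrt(3))^2))^(1/3))/12) + C3*exp(z*(8*2^(2/3)/(32 + 27*sqrt(3) + sqrt(-1024 + (32 + 27*sqrt(3))^2))^(1/3) + 4 + 2^(1/3)*(32 + 27*sqrt(3) + sqrt(-1024 + (32 + 27*sqrt(3))^2))^(1/3))/6) - sqrt(3)*k/3 - z^2 - sqrt(3)*z + 8*sqrt(3)/3


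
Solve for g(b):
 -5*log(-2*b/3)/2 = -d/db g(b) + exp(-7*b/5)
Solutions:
 g(b) = C1 + 5*b*log(-b)/2 + 5*b*(-log(3) - 1 + log(2))/2 - 5*exp(-7*b/5)/7


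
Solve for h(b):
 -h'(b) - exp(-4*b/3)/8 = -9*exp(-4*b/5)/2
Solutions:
 h(b) = C1 + 3*exp(-4*b/3)/32 - 45*exp(-4*b/5)/8


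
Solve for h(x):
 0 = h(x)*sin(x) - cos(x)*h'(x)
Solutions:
 h(x) = C1/cos(x)


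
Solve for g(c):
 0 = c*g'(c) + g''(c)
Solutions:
 g(c) = C1 + C2*erf(sqrt(2)*c/2)


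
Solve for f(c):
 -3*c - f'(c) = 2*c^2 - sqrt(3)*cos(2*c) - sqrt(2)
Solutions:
 f(c) = C1 - 2*c^3/3 - 3*c^2/2 + sqrt(2)*c + sqrt(3)*sin(2*c)/2


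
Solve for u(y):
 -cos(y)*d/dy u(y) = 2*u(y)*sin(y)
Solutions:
 u(y) = C1*cos(y)^2


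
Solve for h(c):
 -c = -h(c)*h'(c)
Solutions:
 h(c) = -sqrt(C1 + c^2)
 h(c) = sqrt(C1 + c^2)


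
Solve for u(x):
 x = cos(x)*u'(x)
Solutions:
 u(x) = C1 + Integral(x/cos(x), x)


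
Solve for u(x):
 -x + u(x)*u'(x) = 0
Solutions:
 u(x) = -sqrt(C1 + x^2)
 u(x) = sqrt(C1 + x^2)


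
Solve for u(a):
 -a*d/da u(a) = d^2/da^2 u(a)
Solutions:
 u(a) = C1 + C2*erf(sqrt(2)*a/2)


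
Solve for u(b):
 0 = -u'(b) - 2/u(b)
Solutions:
 u(b) = -sqrt(C1 - 4*b)
 u(b) = sqrt(C1 - 4*b)


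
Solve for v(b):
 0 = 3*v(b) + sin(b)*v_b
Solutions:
 v(b) = C1*(cos(b) + 1)^(3/2)/(cos(b) - 1)^(3/2)


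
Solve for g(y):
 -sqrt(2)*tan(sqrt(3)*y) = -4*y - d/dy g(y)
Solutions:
 g(y) = C1 - 2*y^2 - sqrt(6)*log(cos(sqrt(3)*y))/3


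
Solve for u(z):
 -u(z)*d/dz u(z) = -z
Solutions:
 u(z) = -sqrt(C1 + z^2)
 u(z) = sqrt(C1 + z^2)


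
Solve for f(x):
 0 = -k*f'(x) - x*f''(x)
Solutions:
 f(x) = C1 + x^(1 - re(k))*(C2*sin(log(x)*Abs(im(k))) + C3*cos(log(x)*im(k)))


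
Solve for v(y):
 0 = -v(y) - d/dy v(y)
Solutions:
 v(y) = C1*exp(-y)


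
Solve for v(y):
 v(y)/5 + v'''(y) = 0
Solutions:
 v(y) = C3*exp(-5^(2/3)*y/5) + (C1*sin(sqrt(3)*5^(2/3)*y/10) + C2*cos(sqrt(3)*5^(2/3)*y/10))*exp(5^(2/3)*y/10)


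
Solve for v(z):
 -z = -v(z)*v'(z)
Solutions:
 v(z) = -sqrt(C1 + z^2)
 v(z) = sqrt(C1 + z^2)


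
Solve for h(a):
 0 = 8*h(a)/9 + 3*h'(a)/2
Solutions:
 h(a) = C1*exp(-16*a/27)


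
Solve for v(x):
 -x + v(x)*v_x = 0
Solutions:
 v(x) = -sqrt(C1 + x^2)
 v(x) = sqrt(C1 + x^2)


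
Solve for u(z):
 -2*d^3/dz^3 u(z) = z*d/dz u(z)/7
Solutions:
 u(z) = C1 + Integral(C2*airyai(-14^(2/3)*z/14) + C3*airybi(-14^(2/3)*z/14), z)


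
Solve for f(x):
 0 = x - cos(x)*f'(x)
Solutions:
 f(x) = C1 + Integral(x/cos(x), x)


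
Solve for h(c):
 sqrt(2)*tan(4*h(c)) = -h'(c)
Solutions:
 h(c) = -asin(C1*exp(-4*sqrt(2)*c))/4 + pi/4
 h(c) = asin(C1*exp(-4*sqrt(2)*c))/4


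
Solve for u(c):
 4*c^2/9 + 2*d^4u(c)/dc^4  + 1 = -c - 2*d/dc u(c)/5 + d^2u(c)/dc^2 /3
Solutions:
 u(c) = C1 + C2*exp(c*(5*20^(1/3)/(sqrt(2866) + 54)^(1/3) + 50^(1/3)*(sqrt(2866) + 54)^(1/3))/60)*sin(sqrt(3)*c*(-50^(1/3)*(sqrt(2866) + 54)^(1/3) + 5*20^(1/3)/(sqrt(2866) + 54)^(1/3))/60) + C3*exp(c*(5*20^(1/3)/(sqrt(2866) + 54)^(1/3) + 50^(1/3)*(sqrt(2866) + 54)^(1/3))/60)*cos(sqrt(3)*c*(-50^(1/3)*(sqrt(2866) + 54)^(1/3) + 5*20^(1/3)/(sqrt(2866) + 54)^(1/3))/60) + C4*exp(-c*(5*20^(1/3)/(sqrt(2866) + 54)^(1/3) + 50^(1/3)*(sqrt(2866) + 54)^(1/3))/30) - 10*c^3/27 - 235*c^2/108 - 1985*c/324


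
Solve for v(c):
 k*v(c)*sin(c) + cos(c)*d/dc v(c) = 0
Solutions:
 v(c) = C1*exp(k*log(cos(c)))


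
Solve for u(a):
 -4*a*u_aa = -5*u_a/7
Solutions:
 u(a) = C1 + C2*a^(33/28)


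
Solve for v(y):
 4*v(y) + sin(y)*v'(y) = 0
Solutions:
 v(y) = C1*(cos(y)^2 + 2*cos(y) + 1)/(cos(y)^2 - 2*cos(y) + 1)


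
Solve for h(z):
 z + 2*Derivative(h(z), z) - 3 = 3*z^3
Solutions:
 h(z) = C1 + 3*z^4/8 - z^2/4 + 3*z/2


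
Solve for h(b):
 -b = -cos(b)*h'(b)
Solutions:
 h(b) = C1 + Integral(b/cos(b), b)


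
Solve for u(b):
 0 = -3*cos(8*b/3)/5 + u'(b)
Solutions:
 u(b) = C1 + 9*sin(8*b/3)/40


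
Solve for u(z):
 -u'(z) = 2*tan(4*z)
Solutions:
 u(z) = C1 + log(cos(4*z))/2


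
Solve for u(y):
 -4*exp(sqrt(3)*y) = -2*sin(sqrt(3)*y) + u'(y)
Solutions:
 u(y) = C1 - 4*sqrt(3)*exp(sqrt(3)*y)/3 - 2*sqrt(3)*cos(sqrt(3)*y)/3


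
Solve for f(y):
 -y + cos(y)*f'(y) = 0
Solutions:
 f(y) = C1 + Integral(y/cos(y), y)


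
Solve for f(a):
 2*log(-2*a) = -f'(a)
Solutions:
 f(a) = C1 - 2*a*log(-a) + 2*a*(1 - log(2))


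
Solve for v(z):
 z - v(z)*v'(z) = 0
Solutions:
 v(z) = -sqrt(C1 + z^2)
 v(z) = sqrt(C1 + z^2)


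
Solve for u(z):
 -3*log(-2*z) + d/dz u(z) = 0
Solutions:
 u(z) = C1 + 3*z*log(-z) + 3*z*(-1 + log(2))


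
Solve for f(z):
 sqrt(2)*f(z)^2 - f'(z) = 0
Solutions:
 f(z) = -1/(C1 + sqrt(2)*z)


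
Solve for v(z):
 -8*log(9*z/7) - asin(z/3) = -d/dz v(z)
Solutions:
 v(z) = C1 + 8*z*log(z) + z*asin(z/3) - 8*z*log(7) - 8*z + 16*z*log(3) + sqrt(9 - z^2)


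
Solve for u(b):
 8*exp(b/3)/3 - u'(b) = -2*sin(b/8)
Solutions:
 u(b) = C1 + 8*exp(b/3) - 16*cos(b/8)


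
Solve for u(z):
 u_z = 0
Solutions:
 u(z) = C1


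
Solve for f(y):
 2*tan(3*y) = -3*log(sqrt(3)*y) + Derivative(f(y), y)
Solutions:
 f(y) = C1 + 3*y*log(y) - 3*y + 3*y*log(3)/2 - 2*log(cos(3*y))/3


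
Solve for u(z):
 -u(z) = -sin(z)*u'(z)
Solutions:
 u(z) = C1*sqrt(cos(z) - 1)/sqrt(cos(z) + 1)


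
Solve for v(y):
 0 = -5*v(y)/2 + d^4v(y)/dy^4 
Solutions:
 v(y) = C1*exp(-2^(3/4)*5^(1/4)*y/2) + C2*exp(2^(3/4)*5^(1/4)*y/2) + C3*sin(2^(3/4)*5^(1/4)*y/2) + C4*cos(2^(3/4)*5^(1/4)*y/2)


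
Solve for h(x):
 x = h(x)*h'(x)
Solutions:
 h(x) = -sqrt(C1 + x^2)
 h(x) = sqrt(C1 + x^2)


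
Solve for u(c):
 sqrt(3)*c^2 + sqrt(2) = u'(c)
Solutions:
 u(c) = C1 + sqrt(3)*c^3/3 + sqrt(2)*c


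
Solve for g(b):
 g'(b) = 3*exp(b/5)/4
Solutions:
 g(b) = C1 + 15*exp(b/5)/4


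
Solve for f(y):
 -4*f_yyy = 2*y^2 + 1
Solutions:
 f(y) = C1 + C2*y + C3*y^2 - y^5/120 - y^3/24


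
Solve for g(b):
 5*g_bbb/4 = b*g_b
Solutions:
 g(b) = C1 + Integral(C2*airyai(10^(2/3)*b/5) + C3*airybi(10^(2/3)*b/5), b)


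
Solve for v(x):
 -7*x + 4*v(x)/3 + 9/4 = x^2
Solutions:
 v(x) = 3*x^2/4 + 21*x/4 - 27/16


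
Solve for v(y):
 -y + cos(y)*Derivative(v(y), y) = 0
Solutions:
 v(y) = C1 + Integral(y/cos(y), y)


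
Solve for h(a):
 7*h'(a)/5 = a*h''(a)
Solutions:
 h(a) = C1 + C2*a^(12/5)


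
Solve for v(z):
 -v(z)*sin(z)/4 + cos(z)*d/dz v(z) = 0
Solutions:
 v(z) = C1/cos(z)^(1/4)


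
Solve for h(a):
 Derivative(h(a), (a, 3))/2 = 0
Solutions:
 h(a) = C1 + C2*a + C3*a^2


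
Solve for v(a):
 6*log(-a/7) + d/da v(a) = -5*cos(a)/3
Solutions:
 v(a) = C1 - 6*a*log(-a) + 6*a + 6*a*log(7) - 5*sin(a)/3


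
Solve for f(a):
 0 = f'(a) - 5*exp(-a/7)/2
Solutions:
 f(a) = C1 - 35*exp(-a/7)/2


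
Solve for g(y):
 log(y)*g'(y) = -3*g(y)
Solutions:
 g(y) = C1*exp(-3*li(y))


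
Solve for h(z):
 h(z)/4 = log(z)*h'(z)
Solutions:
 h(z) = C1*exp(li(z)/4)


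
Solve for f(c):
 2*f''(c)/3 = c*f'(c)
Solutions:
 f(c) = C1 + C2*erfi(sqrt(3)*c/2)


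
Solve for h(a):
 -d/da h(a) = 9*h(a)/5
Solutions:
 h(a) = C1*exp(-9*a/5)


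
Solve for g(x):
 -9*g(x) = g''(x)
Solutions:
 g(x) = C1*sin(3*x) + C2*cos(3*x)


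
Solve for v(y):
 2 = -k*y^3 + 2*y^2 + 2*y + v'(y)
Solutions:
 v(y) = C1 + k*y^4/4 - 2*y^3/3 - y^2 + 2*y


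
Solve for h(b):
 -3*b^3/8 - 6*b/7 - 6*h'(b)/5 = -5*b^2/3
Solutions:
 h(b) = C1 - 5*b^4/64 + 25*b^3/54 - 5*b^2/14


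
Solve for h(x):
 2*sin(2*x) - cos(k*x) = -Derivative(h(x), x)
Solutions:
 h(x) = C1 + cos(2*x) + sin(k*x)/k


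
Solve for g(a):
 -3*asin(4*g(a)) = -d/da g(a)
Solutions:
 Integral(1/asin(4*_y), (_y, g(a))) = C1 + 3*a


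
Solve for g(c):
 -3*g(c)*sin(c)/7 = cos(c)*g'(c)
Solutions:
 g(c) = C1*cos(c)^(3/7)


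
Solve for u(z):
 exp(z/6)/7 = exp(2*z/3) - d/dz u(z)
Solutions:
 u(z) = C1 - 6*exp(z/6)/7 + 3*exp(2*z/3)/2


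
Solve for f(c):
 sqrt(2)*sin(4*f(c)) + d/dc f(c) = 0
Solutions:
 f(c) = -acos((-C1 - exp(8*sqrt(2)*c))/(C1 - exp(8*sqrt(2)*c)))/4 + pi/2
 f(c) = acos((-C1 - exp(8*sqrt(2)*c))/(C1 - exp(8*sqrt(2)*c)))/4


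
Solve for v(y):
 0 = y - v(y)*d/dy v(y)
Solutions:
 v(y) = -sqrt(C1 + y^2)
 v(y) = sqrt(C1 + y^2)


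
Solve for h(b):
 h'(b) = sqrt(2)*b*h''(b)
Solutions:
 h(b) = C1 + C2*b^(sqrt(2)/2 + 1)


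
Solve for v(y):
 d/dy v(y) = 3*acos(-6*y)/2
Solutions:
 v(y) = C1 + 3*y*acos(-6*y)/2 + sqrt(1 - 36*y^2)/4


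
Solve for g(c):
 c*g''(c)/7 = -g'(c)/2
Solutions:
 g(c) = C1 + C2/c^(5/2)


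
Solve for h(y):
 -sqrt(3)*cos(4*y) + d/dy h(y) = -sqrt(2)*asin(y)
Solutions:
 h(y) = C1 - sqrt(2)*(y*asin(y) + sqrt(1 - y^2)) + sqrt(3)*sin(4*y)/4


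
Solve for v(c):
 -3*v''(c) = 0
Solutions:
 v(c) = C1 + C2*c


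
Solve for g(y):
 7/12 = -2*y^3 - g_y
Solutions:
 g(y) = C1 - y^4/2 - 7*y/12


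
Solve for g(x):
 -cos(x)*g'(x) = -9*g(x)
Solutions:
 g(x) = C1*sqrt(sin(x) + 1)*(sin(x)^4 + 4*sin(x)^3 + 6*sin(x)^2 + 4*sin(x) + 1)/(sqrt(sin(x) - 1)*(sin(x)^4 - 4*sin(x)^3 + 6*sin(x)^2 - 4*sin(x) + 1))


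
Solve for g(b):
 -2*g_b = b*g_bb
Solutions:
 g(b) = C1 + C2/b


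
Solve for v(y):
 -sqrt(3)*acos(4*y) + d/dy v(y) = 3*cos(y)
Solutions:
 v(y) = C1 + sqrt(3)*(y*acos(4*y) - sqrt(1 - 16*y^2)/4) + 3*sin(y)


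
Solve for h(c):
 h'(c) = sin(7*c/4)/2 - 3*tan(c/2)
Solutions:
 h(c) = C1 + 6*log(cos(c/2)) - 2*cos(7*c/4)/7


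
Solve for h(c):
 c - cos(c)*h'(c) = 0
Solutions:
 h(c) = C1 + Integral(c/cos(c), c)


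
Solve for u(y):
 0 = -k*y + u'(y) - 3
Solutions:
 u(y) = C1 + k*y^2/2 + 3*y


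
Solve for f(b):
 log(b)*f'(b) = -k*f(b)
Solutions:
 f(b) = C1*exp(-k*li(b))


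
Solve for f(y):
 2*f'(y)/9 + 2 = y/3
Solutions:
 f(y) = C1 + 3*y^2/4 - 9*y


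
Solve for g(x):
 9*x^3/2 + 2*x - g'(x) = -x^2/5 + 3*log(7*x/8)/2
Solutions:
 g(x) = C1 + 9*x^4/8 + x^3/15 + x^2 - 3*x*log(x)/2 - 2*x*log(7) + x*log(14)/2 + 3*x/2 + 4*x*log(2)


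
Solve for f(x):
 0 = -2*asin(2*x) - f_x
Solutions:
 f(x) = C1 - 2*x*asin(2*x) - sqrt(1 - 4*x^2)


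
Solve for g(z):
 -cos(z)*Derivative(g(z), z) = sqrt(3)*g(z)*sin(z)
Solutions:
 g(z) = C1*cos(z)^(sqrt(3))


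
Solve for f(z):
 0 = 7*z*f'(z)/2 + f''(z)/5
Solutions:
 f(z) = C1 + C2*erf(sqrt(35)*z/2)


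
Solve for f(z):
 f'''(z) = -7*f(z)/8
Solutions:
 f(z) = C3*exp(-7^(1/3)*z/2) + (C1*sin(sqrt(3)*7^(1/3)*z/4) + C2*cos(sqrt(3)*7^(1/3)*z/4))*exp(7^(1/3)*z/4)


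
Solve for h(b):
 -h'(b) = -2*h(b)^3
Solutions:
 h(b) = -sqrt(2)*sqrt(-1/(C1 + 2*b))/2
 h(b) = sqrt(2)*sqrt(-1/(C1 + 2*b))/2


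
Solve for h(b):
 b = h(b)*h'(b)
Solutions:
 h(b) = -sqrt(C1 + b^2)
 h(b) = sqrt(C1 + b^2)


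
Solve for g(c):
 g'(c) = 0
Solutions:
 g(c) = C1


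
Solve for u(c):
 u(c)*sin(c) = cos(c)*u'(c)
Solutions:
 u(c) = C1/cos(c)


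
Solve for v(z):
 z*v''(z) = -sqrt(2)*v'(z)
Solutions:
 v(z) = C1 + C2*z^(1 - sqrt(2))


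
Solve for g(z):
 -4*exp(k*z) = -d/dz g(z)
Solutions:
 g(z) = C1 + 4*exp(k*z)/k


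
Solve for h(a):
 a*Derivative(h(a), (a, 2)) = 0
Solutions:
 h(a) = C1 + C2*a


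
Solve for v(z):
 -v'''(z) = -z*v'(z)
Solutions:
 v(z) = C1 + Integral(C2*airyai(z) + C3*airybi(z), z)


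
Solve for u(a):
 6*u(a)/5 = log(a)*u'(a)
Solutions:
 u(a) = C1*exp(6*li(a)/5)


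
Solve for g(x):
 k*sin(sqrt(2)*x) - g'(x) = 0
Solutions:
 g(x) = C1 - sqrt(2)*k*cos(sqrt(2)*x)/2


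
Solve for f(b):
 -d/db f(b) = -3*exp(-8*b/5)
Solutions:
 f(b) = C1 - 15*exp(-8*b/5)/8


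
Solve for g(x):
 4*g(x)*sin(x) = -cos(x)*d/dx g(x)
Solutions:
 g(x) = C1*cos(x)^4


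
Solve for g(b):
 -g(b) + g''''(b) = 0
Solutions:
 g(b) = C1*exp(-b) + C2*exp(b) + C3*sin(b) + C4*cos(b)


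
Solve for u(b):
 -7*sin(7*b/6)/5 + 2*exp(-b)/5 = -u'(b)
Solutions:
 u(b) = C1 - 6*cos(7*b/6)/5 + 2*exp(-b)/5


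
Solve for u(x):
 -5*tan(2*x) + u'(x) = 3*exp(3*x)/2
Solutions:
 u(x) = C1 + exp(3*x)/2 - 5*log(cos(2*x))/2


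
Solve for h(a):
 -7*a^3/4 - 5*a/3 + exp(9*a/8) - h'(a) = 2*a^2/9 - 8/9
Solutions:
 h(a) = C1 - 7*a^4/16 - 2*a^3/27 - 5*a^2/6 + 8*a/9 + 8*exp(9*a/8)/9


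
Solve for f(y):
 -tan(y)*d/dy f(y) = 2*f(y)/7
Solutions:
 f(y) = C1/sin(y)^(2/7)


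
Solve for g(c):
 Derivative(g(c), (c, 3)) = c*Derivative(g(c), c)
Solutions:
 g(c) = C1 + Integral(C2*airyai(c) + C3*airybi(c), c)


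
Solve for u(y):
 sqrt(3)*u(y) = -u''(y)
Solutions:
 u(y) = C1*sin(3^(1/4)*y) + C2*cos(3^(1/4)*y)


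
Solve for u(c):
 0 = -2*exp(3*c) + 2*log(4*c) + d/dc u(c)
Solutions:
 u(c) = C1 - 2*c*log(c) + 2*c*(1 - 2*log(2)) + 2*exp(3*c)/3


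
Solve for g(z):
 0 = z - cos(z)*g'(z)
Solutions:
 g(z) = C1 + Integral(z/cos(z), z)


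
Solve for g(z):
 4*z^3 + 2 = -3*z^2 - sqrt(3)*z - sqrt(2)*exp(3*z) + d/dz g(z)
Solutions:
 g(z) = C1 + z^4 + z^3 + sqrt(3)*z^2/2 + 2*z + sqrt(2)*exp(3*z)/3


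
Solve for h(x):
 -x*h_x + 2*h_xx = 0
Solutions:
 h(x) = C1 + C2*erfi(x/2)


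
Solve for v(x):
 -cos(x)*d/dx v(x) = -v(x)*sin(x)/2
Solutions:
 v(x) = C1/sqrt(cos(x))


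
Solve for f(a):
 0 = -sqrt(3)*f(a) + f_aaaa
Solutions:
 f(a) = C1*exp(-3^(1/8)*a) + C2*exp(3^(1/8)*a) + C3*sin(3^(1/8)*a) + C4*cos(3^(1/8)*a)


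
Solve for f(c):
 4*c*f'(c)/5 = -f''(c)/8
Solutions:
 f(c) = C1 + C2*erf(4*sqrt(5)*c/5)


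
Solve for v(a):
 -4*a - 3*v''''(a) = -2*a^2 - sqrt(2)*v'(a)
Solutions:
 v(a) = C1 + C4*exp(2^(1/6)*3^(2/3)*a/3) - sqrt(2)*a^3/3 + sqrt(2)*a^2 + (C2*sin(6^(1/6)*a/2) + C3*cos(6^(1/6)*a/2))*exp(-2^(1/6)*3^(2/3)*a/6)


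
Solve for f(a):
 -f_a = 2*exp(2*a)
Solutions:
 f(a) = C1 - exp(2*a)


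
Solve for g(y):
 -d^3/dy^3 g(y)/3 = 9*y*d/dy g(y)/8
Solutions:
 g(y) = C1 + Integral(C2*airyai(-3*y/2) + C3*airybi(-3*y/2), y)


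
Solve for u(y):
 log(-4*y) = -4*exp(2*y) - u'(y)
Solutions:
 u(y) = C1 - y*log(-y) + y*(1 - 2*log(2)) - 2*exp(2*y)


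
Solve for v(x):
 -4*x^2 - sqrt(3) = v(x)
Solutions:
 v(x) = -4*x^2 - sqrt(3)


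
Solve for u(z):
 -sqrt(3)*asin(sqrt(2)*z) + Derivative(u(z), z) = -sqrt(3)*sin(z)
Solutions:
 u(z) = C1 + sqrt(3)*(z*asin(sqrt(2)*z) + sqrt(2)*sqrt(1 - 2*z^2)/2) + sqrt(3)*cos(z)


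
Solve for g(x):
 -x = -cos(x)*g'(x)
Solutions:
 g(x) = C1 + Integral(x/cos(x), x)


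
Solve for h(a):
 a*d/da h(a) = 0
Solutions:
 h(a) = C1


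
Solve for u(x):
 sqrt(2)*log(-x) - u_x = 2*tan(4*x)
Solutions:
 u(x) = C1 + sqrt(2)*x*(log(-x) - 1) + log(cos(4*x))/2


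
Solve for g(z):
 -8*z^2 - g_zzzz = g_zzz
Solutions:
 g(z) = C1 + C2*z + C3*z^2 + C4*exp(-z) - 2*z^5/15 + 2*z^4/3 - 8*z^3/3


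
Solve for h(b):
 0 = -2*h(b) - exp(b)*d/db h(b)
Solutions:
 h(b) = C1*exp(2*exp(-b))


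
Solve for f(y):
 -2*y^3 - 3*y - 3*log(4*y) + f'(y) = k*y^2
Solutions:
 f(y) = C1 + k*y^3/3 + y^4/2 + 3*y^2/2 + 3*y*log(y) - 3*y + y*log(64)


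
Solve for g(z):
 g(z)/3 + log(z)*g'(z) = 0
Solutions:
 g(z) = C1*exp(-li(z)/3)


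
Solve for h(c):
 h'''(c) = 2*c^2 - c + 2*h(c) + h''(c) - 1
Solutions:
 h(c) = C1*exp(c*(-(3*sqrt(87) + 28)^(1/3) - 1/(3*sqrt(87) + 28)^(1/3) + 2)/6)*sin(sqrt(3)*c*(-(3*sqrt(87) + 28)^(1/3) + (3*sqrt(87) + 28)^(-1/3))/6) + C2*exp(c*(-(3*sqrt(87) + 28)^(1/3) - 1/(3*sqrt(87) + 28)^(1/3) + 2)/6)*cos(sqrt(3)*c*(-(3*sqrt(87) + 28)^(1/3) + (3*sqrt(87) + 28)^(-1/3))/6) + C3*exp(c*((3*sqrt(87) + 28)^(-1/3) + 1 + (3*sqrt(87) + 28)^(1/3))/3) - c^2 + c/2 + 3/2


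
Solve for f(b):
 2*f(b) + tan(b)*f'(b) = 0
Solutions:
 f(b) = C1/sin(b)^2


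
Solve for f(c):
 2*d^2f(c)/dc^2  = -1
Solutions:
 f(c) = C1 + C2*c - c^2/4


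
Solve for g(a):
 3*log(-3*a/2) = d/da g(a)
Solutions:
 g(a) = C1 + 3*a*log(-a) + 3*a*(-1 - log(2) + log(3))


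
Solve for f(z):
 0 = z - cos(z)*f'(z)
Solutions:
 f(z) = C1 + Integral(z/cos(z), z)


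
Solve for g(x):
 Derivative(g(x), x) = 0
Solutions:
 g(x) = C1


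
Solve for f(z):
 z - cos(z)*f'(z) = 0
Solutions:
 f(z) = C1 + Integral(z/cos(z), z)


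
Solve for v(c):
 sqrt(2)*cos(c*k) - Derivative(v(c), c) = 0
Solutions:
 v(c) = C1 + sqrt(2)*sin(c*k)/k


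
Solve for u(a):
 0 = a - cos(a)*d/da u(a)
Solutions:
 u(a) = C1 + Integral(a/cos(a), a)


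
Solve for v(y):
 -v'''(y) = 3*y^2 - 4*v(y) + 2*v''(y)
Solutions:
 v(y) = C1*exp(-y*(2*2^(2/3)/(3*sqrt(57) + 23)^(1/3) + 4 + 2^(1/3)*(3*sqrt(57) + 23)^(1/3))/6)*sin(2^(1/3)*sqrt(3)*y*(-(3*sqrt(57) + 23)^(1/3) + 2*2^(1/3)/(3*sqrt(57) + 23)^(1/3))/6) + C2*exp(-y*(2*2^(2/3)/(3*sqrt(57) + 23)^(1/3) + 4 + 2^(1/3)*(3*sqrt(57) + 23)^(1/3))/6)*cos(2^(1/3)*sqrt(3)*y*(-(3*sqrt(57) + 23)^(1/3) + 2*2^(1/3)/(3*sqrt(57) + 23)^(1/3))/6) + C3*exp(y*(-2 + 2*2^(2/3)/(3*sqrt(57) + 23)^(1/3) + 2^(1/3)*(3*sqrt(57) + 23)^(1/3))/3) + 3*y^2/4 + 3/4


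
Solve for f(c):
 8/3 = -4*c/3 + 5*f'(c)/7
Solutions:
 f(c) = C1 + 14*c^2/15 + 56*c/15


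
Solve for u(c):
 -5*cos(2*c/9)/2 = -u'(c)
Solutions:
 u(c) = C1 + 45*sin(2*c/9)/4


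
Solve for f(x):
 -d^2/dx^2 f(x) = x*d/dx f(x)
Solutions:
 f(x) = C1 + C2*erf(sqrt(2)*x/2)


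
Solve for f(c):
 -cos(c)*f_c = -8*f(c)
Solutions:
 f(c) = C1*(sin(c)^4 + 4*sin(c)^3 + 6*sin(c)^2 + 4*sin(c) + 1)/(sin(c)^4 - 4*sin(c)^3 + 6*sin(c)^2 - 4*sin(c) + 1)


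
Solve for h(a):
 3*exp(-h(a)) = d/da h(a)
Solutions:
 h(a) = log(C1 + 3*a)


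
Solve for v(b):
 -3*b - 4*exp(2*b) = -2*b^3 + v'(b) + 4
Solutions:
 v(b) = C1 + b^4/2 - 3*b^2/2 - 4*b - 2*exp(2*b)


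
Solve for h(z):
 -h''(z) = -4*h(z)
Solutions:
 h(z) = C1*exp(-2*z) + C2*exp(2*z)


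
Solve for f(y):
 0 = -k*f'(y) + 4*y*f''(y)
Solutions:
 f(y) = C1 + y^(re(k)/4 + 1)*(C2*sin(log(y)*Abs(im(k))/4) + C3*cos(log(y)*im(k)/4))


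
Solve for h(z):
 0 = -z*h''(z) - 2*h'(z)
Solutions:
 h(z) = C1 + C2/z


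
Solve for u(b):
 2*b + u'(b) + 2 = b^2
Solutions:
 u(b) = C1 + b^3/3 - b^2 - 2*b


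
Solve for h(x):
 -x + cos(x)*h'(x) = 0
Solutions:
 h(x) = C1 + Integral(x/cos(x), x)


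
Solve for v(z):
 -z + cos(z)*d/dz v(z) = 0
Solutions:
 v(z) = C1 + Integral(z/cos(z), z)


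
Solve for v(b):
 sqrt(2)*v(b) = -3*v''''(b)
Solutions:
 v(b) = (C1*sin(2^(5/8)*3^(3/4)*b/6) + C2*cos(2^(5/8)*3^(3/4)*b/6))*exp(-2^(5/8)*3^(3/4)*b/6) + (C3*sin(2^(5/8)*3^(3/4)*b/6) + C4*cos(2^(5/8)*3^(3/4)*b/6))*exp(2^(5/8)*3^(3/4)*b/6)


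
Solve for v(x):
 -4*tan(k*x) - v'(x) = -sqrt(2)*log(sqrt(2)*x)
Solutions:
 v(x) = C1 + sqrt(2)*x*(log(x) - 1) + sqrt(2)*x*log(2)/2 - 4*Piecewise((-log(cos(k*x))/k, Ne(k, 0)), (0, True))


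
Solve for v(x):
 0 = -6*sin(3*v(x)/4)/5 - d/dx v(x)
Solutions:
 6*x/5 + 2*log(cos(3*v(x)/4) - 1)/3 - 2*log(cos(3*v(x)/4) + 1)/3 = C1


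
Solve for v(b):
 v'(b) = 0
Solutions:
 v(b) = C1


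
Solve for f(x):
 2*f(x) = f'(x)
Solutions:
 f(x) = C1*exp(2*x)


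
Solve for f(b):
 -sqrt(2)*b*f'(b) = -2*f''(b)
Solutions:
 f(b) = C1 + C2*erfi(2^(1/4)*b/2)


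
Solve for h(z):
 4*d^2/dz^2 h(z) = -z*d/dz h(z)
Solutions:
 h(z) = C1 + C2*erf(sqrt(2)*z/4)


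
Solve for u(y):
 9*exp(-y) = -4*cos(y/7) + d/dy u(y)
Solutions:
 u(y) = C1 + 28*sin(y/7) - 9*exp(-y)


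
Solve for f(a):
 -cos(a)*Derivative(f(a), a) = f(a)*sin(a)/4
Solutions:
 f(a) = C1*cos(a)^(1/4)


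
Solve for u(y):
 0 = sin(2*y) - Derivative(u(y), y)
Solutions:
 u(y) = C1 - cos(2*y)/2


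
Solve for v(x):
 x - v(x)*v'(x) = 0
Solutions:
 v(x) = -sqrt(C1 + x^2)
 v(x) = sqrt(C1 + x^2)


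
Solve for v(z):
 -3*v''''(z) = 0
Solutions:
 v(z) = C1 + C2*z + C3*z^2 + C4*z^3


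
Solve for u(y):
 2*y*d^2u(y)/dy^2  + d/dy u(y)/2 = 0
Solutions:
 u(y) = C1 + C2*y^(3/4)


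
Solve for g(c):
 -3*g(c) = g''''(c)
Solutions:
 g(c) = (C1*sin(sqrt(2)*3^(1/4)*c/2) + C2*cos(sqrt(2)*3^(1/4)*c/2))*exp(-sqrt(2)*3^(1/4)*c/2) + (C3*sin(sqrt(2)*3^(1/4)*c/2) + C4*cos(sqrt(2)*3^(1/4)*c/2))*exp(sqrt(2)*3^(1/4)*c/2)


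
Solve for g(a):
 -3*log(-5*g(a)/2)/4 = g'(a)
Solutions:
 4*Integral(1/(log(-_y) - log(2) + log(5)), (_y, g(a)))/3 = C1 - a


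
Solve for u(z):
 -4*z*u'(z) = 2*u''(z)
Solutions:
 u(z) = C1 + C2*erf(z)


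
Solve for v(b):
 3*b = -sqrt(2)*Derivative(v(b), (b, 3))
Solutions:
 v(b) = C1 + C2*b + C3*b^2 - sqrt(2)*b^4/16


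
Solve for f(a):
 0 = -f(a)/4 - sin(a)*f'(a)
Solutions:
 f(a) = C1*(cos(a) + 1)^(1/8)/(cos(a) - 1)^(1/8)


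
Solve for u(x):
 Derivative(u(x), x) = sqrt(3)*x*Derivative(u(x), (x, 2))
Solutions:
 u(x) = C1 + C2*x^(sqrt(3)/3 + 1)


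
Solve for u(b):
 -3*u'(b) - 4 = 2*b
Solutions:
 u(b) = C1 - b^2/3 - 4*b/3


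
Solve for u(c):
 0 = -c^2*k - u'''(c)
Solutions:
 u(c) = C1 + C2*c + C3*c^2 - c^5*k/60


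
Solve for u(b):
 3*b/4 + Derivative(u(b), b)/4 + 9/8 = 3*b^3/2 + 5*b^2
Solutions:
 u(b) = C1 + 3*b^4/2 + 20*b^3/3 - 3*b^2/2 - 9*b/2


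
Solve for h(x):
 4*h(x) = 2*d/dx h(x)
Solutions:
 h(x) = C1*exp(2*x)


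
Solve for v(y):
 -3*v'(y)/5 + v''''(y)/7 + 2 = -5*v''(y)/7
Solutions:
 v(y) = C1 + C2*exp(-y*(-50*90^(1/3)/(189 + sqrt(73221))^(1/3) + 300^(1/3)*(189 + sqrt(73221))^(1/3))/60)*sin(10^(1/3)*3^(1/6)*y*(150/(189 + sqrt(73221))^(1/3) + 10^(1/3)*3^(2/3)*(189 + sqrt(73221))^(1/3))/60) + C3*exp(-y*(-50*90^(1/3)/(189 + sqrt(73221))^(1/3) + 300^(1/3)*(189 + sqrt(73221))^(1/3))/60)*cos(10^(1/3)*3^(1/6)*y*(150/(189 + sqrt(73221))^(1/3) + 10^(1/3)*3^(2/3)*(189 + sqrt(73221))^(1/3))/60) + C4*exp(y*(-50*90^(1/3)/(189 + sqrt(73221))^(1/3) + 300^(1/3)*(189 + sqrt(73221))^(1/3))/30) + 10*y/3


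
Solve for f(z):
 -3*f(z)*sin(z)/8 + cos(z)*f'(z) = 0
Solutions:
 f(z) = C1/cos(z)^(3/8)


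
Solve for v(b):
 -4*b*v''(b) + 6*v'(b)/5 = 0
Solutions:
 v(b) = C1 + C2*b^(13/10)


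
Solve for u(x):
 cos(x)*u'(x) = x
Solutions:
 u(x) = C1 + Integral(x/cos(x), x)


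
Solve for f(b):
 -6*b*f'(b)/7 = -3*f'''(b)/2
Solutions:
 f(b) = C1 + Integral(C2*airyai(14^(2/3)*b/7) + C3*airybi(14^(2/3)*b/7), b)


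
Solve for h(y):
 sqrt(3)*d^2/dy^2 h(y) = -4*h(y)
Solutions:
 h(y) = C1*sin(2*3^(3/4)*y/3) + C2*cos(2*3^(3/4)*y/3)


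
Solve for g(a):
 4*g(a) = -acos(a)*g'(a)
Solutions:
 g(a) = C1*exp(-4*Integral(1/acos(a), a))


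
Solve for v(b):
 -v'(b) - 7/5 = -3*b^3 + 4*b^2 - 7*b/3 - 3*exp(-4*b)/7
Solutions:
 v(b) = C1 + 3*b^4/4 - 4*b^3/3 + 7*b^2/6 - 7*b/5 - 3*exp(-4*b)/28


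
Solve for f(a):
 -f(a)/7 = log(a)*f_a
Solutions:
 f(a) = C1*exp(-li(a)/7)


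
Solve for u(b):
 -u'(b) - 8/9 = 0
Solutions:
 u(b) = C1 - 8*b/9


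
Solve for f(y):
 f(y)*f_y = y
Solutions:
 f(y) = -sqrt(C1 + y^2)
 f(y) = sqrt(C1 + y^2)


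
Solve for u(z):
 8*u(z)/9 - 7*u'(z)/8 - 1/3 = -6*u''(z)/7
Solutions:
 u(z) = (C1*sin(sqrt(64407)*z/288) + C2*cos(sqrt(64407)*z/288))*exp(49*z/96) + 3/8


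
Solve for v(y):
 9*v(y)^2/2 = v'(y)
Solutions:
 v(y) = -2/(C1 + 9*y)


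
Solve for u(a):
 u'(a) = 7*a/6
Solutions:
 u(a) = C1 + 7*a^2/12


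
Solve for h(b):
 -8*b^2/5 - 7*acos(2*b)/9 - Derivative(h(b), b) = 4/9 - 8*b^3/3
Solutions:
 h(b) = C1 + 2*b^4/3 - 8*b^3/15 - 7*b*acos(2*b)/9 - 4*b/9 + 7*sqrt(1 - 4*b^2)/18


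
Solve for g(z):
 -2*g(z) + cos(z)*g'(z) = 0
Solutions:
 g(z) = C1*(sin(z) + 1)/(sin(z) - 1)


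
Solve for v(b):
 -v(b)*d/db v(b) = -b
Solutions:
 v(b) = -sqrt(C1 + b^2)
 v(b) = sqrt(C1 + b^2)


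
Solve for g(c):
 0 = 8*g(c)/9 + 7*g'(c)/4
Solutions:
 g(c) = C1*exp(-32*c/63)


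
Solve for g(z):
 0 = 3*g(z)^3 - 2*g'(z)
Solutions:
 g(z) = -sqrt(-1/(C1 + 3*z))
 g(z) = sqrt(-1/(C1 + 3*z))


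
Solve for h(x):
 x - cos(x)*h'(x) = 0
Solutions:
 h(x) = C1 + Integral(x/cos(x), x)


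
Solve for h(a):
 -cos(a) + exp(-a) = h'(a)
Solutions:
 h(a) = C1 - sin(a) - exp(-a)


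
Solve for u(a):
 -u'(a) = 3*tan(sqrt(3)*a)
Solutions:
 u(a) = C1 + sqrt(3)*log(cos(sqrt(3)*a))


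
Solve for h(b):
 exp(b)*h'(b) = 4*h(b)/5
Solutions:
 h(b) = C1*exp(-4*exp(-b)/5)


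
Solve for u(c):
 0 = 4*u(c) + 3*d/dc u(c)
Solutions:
 u(c) = C1*exp(-4*c/3)


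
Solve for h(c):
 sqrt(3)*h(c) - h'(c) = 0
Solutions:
 h(c) = C1*exp(sqrt(3)*c)


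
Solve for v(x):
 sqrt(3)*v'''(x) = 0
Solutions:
 v(x) = C1 + C2*x + C3*x^2


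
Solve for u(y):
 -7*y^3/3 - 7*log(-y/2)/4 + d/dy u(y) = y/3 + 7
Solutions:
 u(y) = C1 + 7*y^4/12 + y^2/6 + 7*y*log(-y)/4 + 7*y*(3 - log(2))/4


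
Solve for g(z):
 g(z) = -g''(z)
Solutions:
 g(z) = C1*sin(z) + C2*cos(z)


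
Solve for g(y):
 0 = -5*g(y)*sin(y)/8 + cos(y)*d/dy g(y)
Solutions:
 g(y) = C1/cos(y)^(5/8)


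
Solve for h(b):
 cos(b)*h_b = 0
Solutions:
 h(b) = C1


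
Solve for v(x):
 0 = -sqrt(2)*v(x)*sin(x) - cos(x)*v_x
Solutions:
 v(x) = C1*cos(x)^(sqrt(2))


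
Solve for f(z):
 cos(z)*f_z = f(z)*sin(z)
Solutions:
 f(z) = C1/cos(z)


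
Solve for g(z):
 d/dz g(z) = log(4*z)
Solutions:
 g(z) = C1 + z*log(z) - z + z*log(4)


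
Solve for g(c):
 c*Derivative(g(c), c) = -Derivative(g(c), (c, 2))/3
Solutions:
 g(c) = C1 + C2*erf(sqrt(6)*c/2)


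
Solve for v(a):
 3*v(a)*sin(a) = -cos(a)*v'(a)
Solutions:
 v(a) = C1*cos(a)^3


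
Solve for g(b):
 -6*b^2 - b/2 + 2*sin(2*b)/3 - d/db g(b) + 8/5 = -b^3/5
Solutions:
 g(b) = C1 + b^4/20 - 2*b^3 - b^2/4 + 8*b/5 - cos(2*b)/3


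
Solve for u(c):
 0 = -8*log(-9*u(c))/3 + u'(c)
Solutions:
 -3*Integral(1/(log(-_y) + 2*log(3)), (_y, u(c)))/8 = C1 - c


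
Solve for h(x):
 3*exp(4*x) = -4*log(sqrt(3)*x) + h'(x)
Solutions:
 h(x) = C1 + 4*x*log(x) + 2*x*(-2 + log(3)) + 3*exp(4*x)/4


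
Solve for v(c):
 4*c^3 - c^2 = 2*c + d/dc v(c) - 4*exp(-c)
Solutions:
 v(c) = C1 + c^4 - c^3/3 - c^2 - 4*exp(-c)


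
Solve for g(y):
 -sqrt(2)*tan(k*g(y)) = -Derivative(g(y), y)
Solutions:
 g(y) = Piecewise((-asin(exp(C1*k + sqrt(2)*k*y))/k + pi/k, Ne(k, 0)), (nan, True))
 g(y) = Piecewise((asin(exp(C1*k + sqrt(2)*k*y))/k, Ne(k, 0)), (nan, True))


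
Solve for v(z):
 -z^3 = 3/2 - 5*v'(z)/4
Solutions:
 v(z) = C1 + z^4/5 + 6*z/5


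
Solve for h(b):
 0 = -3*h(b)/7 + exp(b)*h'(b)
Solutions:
 h(b) = C1*exp(-3*exp(-b)/7)


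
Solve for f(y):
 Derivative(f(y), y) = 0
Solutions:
 f(y) = C1


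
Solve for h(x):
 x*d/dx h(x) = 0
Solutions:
 h(x) = C1


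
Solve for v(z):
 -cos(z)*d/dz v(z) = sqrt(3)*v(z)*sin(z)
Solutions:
 v(z) = C1*cos(z)^(sqrt(3))


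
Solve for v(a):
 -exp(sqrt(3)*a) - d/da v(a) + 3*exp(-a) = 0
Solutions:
 v(a) = C1 - sqrt(3)*exp(sqrt(3)*a)/3 - 3*exp(-a)


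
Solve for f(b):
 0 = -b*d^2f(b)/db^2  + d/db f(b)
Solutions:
 f(b) = C1 + C2*b^2


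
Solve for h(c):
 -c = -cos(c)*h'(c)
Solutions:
 h(c) = C1 + Integral(c/cos(c), c)


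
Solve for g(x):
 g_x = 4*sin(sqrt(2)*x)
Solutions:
 g(x) = C1 - 2*sqrt(2)*cos(sqrt(2)*x)


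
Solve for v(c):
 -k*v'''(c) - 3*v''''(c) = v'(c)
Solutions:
 v(c) = C1 + C2*exp(-c*(2*2^(1/3)*k^2/(2*k^3 + sqrt(-4*k^6 + (2*k^3 + 243)^2) + 243)^(1/3) + 2*k + 2^(2/3)*(2*k^3 + sqrt(-4*k^6 + (2*k^3 + 243)^2) + 243)^(1/3))/18) + C3*exp(c*(-8*2^(1/3)*k^2/((-1 + sqrt(3)*I)*(2*k^3 + sqrt(-4*k^6 + (2*k^3 + 243)^2) + 243)^(1/3)) - 4*k + 2^(2/3)*(2*k^3 + sqrt(-4*k^6 + (2*k^3 + 243)^2) + 243)^(1/3) - 2^(2/3)*sqrt(3)*I*(2*k^3 + sqrt(-4*k^6 + (2*k^3 + 243)^2) + 243)^(1/3))/36) + C4*exp(c*(8*2^(1/3)*k^2/((1 + sqrt(3)*I)*(2*k^3 + sqrt(-4*k^6 + (2*k^3 + 243)^2) + 243)^(1/3)) - 4*k + 2^(2/3)*(2*k^3 + sqrt(-4*k^6 + (2*k^3 + 243)^2) + 243)^(1/3) + 2^(2/3)*sqrt(3)*I*(2*k^3 + sqrt(-4*k^6 + (2*k^3 + 243)^2) + 243)^(1/3))/36)
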